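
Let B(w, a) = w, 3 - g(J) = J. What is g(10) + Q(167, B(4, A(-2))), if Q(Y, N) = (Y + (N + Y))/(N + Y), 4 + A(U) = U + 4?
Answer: -859/171 ≈ -5.0234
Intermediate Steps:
A(U) = U (A(U) = -4 + (U + 4) = -4 + (4 + U) = U)
g(J) = 3 - J
Q(Y, N) = (N + 2*Y)/(N + Y)
g(10) + Q(167, B(4, A(-2))) = (3 - 1*10) + (4 + 2*167)/(4 + 167) = (3 - 10) + (4 + 334)/171 = -7 + (1/171)*338 = -7 + 338/171 = -859/171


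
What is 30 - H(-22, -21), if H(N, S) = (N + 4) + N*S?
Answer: -414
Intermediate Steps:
H(N, S) = 4 + N + N*S (H(N, S) = (4 + N) + N*S = 4 + N + N*S)
30 - H(-22, -21) = 30 - (4 - 22 - 22*(-21)) = 30 - (4 - 22 + 462) = 30 - 1*444 = 30 - 444 = -414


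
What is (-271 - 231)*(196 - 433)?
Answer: 118974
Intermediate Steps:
(-271 - 231)*(196 - 433) = -502*(-237) = 118974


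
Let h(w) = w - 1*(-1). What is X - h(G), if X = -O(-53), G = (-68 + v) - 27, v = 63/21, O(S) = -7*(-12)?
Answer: 7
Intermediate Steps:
O(S) = 84
v = 3 (v = 63*(1/21) = 3)
G = -92 (G = (-68 + 3) - 27 = -65 - 27 = -92)
h(w) = 1 + w (h(w) = w + 1 = 1 + w)
X = -84 (X = -1*84 = -84)
X - h(G) = -84 - (1 - 92) = -84 - 1*(-91) = -84 + 91 = 7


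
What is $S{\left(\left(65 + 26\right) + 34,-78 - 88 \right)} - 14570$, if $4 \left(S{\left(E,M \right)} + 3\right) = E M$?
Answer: $- \frac{39521}{2} \approx -19761.0$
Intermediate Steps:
$S{\left(E,M \right)} = -3 + \frac{E M}{4}$
$S{\left(\left(65 + 26\right) + 34,-78 - 88 \right)} - 14570 = \left(-3 + \frac{\left(\left(65 + 26\right) + 34\right) \left(-78 - 88\right)}{4}\right) - 14570 = \left(-3 + \frac{\left(91 + 34\right) \left(-78 - 88\right)}{4}\right) - 14570 = \left(-3 + \frac{1}{4} \cdot 125 \left(-166\right)\right) - 14570 = \left(-3 - \frac{10375}{2}\right) - 14570 = - \frac{10381}{2} - 14570 = - \frac{39521}{2}$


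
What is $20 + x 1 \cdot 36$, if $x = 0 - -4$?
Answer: $164$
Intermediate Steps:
$x = 4$ ($x = 0 + 4 = 4$)
$20 + x 1 \cdot 36 = 20 + 4 \cdot 1 \cdot 36 = 20 + 4 \cdot 36 = 20 + 144 = 164$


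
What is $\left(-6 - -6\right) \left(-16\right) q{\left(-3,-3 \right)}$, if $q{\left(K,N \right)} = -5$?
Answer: $0$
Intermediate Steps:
$\left(-6 - -6\right) \left(-16\right) q{\left(-3,-3 \right)} = \left(-6 - -6\right) \left(-16\right) \left(-5\right) = \left(-6 + 6\right) \left(-16\right) \left(-5\right) = 0 \left(-16\right) \left(-5\right) = 0 \left(-5\right) = 0$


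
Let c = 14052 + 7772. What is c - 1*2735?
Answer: 19089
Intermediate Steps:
c = 21824
c - 1*2735 = 21824 - 1*2735 = 21824 - 2735 = 19089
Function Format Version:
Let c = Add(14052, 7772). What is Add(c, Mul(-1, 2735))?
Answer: 19089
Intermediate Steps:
c = 21824
Add(c, Mul(-1, 2735)) = Add(21824, Mul(-1, 2735)) = Add(21824, -2735) = 19089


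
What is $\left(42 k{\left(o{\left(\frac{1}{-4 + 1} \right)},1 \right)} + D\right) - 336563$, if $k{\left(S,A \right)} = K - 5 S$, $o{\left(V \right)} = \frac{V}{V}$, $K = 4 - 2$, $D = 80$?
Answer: $-336609$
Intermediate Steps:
$K = 2$
$o{\left(V \right)} = 1$
$k{\left(S,A \right)} = 2 - 5 S$
$\left(42 k{\left(o{\left(\frac{1}{-4 + 1} \right)},1 \right)} + D\right) - 336563 = \left(42 \left(2 - 5\right) + 80\right) - 336563 = \left(42 \left(-3\right) + 80\right) - 336563 = \left(-126 + 80\right) - 336563 = -46 - 336563 = -336609$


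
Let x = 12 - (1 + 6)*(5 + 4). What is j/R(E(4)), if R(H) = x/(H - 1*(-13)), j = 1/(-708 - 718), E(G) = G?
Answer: 1/4278 ≈ 0.00023375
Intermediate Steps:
x = -51 (x = 12 - 7*9 = 12 - 1*63 = 12 - 63 = -51)
j = -1/1426 (j = 1/(-1426) = -1/1426 ≈ -0.00070126)
R(H) = -51/(13 + H) (R(H) = -51/(H - 1*(-13)) = -51/(H + 13) = -51/(13 + H))
j/R(E(4)) = -1/(1426*((-51/(13 + 4)))) = -1/(1426*((-51/17))) = -1/(1426*((-51*1/17))) = -1/1426/(-3) = -1/1426*(-⅓) = 1/4278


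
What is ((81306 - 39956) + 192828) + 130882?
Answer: 365060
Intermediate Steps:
((81306 - 39956) + 192828) + 130882 = (41350 + 192828) + 130882 = 234178 + 130882 = 365060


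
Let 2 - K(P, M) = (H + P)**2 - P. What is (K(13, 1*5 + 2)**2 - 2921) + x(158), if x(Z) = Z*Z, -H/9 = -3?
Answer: 2534268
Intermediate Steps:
H = 27 (H = -9*(-3) = 27)
K(P, M) = 2 + P - (27 + P)**2 (K(P, M) = 2 - ((27 + P)**2 - P) = 2 + (P - (27 + P)**2) = 2 + P - (27 + P)**2)
x(Z) = Z**2
(K(13, 1*5 + 2)**2 - 2921) + x(158) = ((2 + 13 - (27 + 13)**2)**2 - 2921) + 158**2 = ((2 + 13 - 1*40**2)**2 - 2921) + 24964 = ((2 + 13 - 1*1600)**2 - 2921) + 24964 = ((2 + 13 - 1600)**2 - 2921) + 24964 = ((-1585)**2 - 2921) + 24964 = (2512225 - 2921) + 24964 = 2509304 + 24964 = 2534268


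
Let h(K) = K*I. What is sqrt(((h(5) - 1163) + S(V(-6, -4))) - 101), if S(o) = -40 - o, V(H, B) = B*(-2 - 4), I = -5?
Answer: I*sqrt(1353) ≈ 36.783*I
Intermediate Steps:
V(H, B) = -6*B (V(H, B) = B*(-6) = -6*B)
h(K) = -5*K (h(K) = K*(-5) = -5*K)
sqrt(((h(5) - 1163) + S(V(-6, -4))) - 101) = sqrt(((-5*5 - 1163) + (-40 - (-6)*(-4))) - 101) = sqrt(((-25 - 1163) + (-40 - 1*24)) - 101) = sqrt((-1188 + (-40 - 24)) - 101) = sqrt((-1188 - 64) - 101) = sqrt(-1252 - 101) = sqrt(-1353) = I*sqrt(1353)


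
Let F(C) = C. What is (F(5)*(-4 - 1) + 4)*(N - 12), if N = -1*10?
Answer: 462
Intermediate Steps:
N = -10
(F(5)*(-4 - 1) + 4)*(N - 12) = (5*(-4 - 1) + 4)*(-10 - 12) = (5*(-5) + 4)*(-22) = (-25 + 4)*(-22) = -21*(-22) = 462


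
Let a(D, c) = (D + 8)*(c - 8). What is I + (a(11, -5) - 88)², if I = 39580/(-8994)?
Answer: 504656035/4497 ≈ 1.1222e+5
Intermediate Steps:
a(D, c) = (-8 + c)*(8 + D) (a(D, c) = (8 + D)*(-8 + c) = (-8 + c)*(8 + D))
I = -19790/4497 (I = 39580*(-1/8994) = -19790/4497 ≈ -4.4007)
I + (a(11, -5) - 88)² = -19790/4497 + ((-64 - 8*11 + 8*(-5) + 11*(-5)) - 88)² = -19790/4497 + ((-64 - 88 - 40 - 55) - 88)² = -19790/4497 + (-247 - 88)² = -19790/4497 + (-335)² = -19790/4497 + 112225 = 504656035/4497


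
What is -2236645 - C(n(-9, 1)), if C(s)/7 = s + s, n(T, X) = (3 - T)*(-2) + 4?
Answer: -2236365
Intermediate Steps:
n(T, X) = -2 + 2*T (n(T, X) = (-6 + 2*T) + 4 = -2 + 2*T)
C(s) = 14*s (C(s) = 7*(s + s) = 7*(2*s) = 14*s)
-2236645 - C(n(-9, 1)) = -2236645 - 14*(-2 + 2*(-9)) = -2236645 - 14*(-2 - 18) = -2236645 - 14*(-20) = -2236645 - 1*(-280) = -2236645 + 280 = -2236365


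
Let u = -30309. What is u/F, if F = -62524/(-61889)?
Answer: -1875793701/62524 ≈ -30001.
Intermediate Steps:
F = 62524/61889 (F = -62524*(-1/61889) = 62524/61889 ≈ 1.0103)
u/F = -30309/62524/61889 = -30309*61889/62524 = -1875793701/62524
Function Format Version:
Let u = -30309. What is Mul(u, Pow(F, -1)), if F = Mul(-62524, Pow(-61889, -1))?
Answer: Rational(-1875793701, 62524) ≈ -30001.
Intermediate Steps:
F = Rational(62524, 61889) (F = Mul(-62524, Rational(-1, 61889)) = Rational(62524, 61889) ≈ 1.0103)
Mul(u, Pow(F, -1)) = Mul(-30309, Pow(Rational(62524, 61889), -1)) = Mul(-30309, Rational(61889, 62524)) = Rational(-1875793701, 62524)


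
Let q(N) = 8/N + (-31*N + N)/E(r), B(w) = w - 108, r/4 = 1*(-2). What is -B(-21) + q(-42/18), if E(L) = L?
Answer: 3271/28 ≈ 116.82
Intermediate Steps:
r = -8 (r = 4*(1*(-2)) = 4*(-2) = -8)
B(w) = -108 + w
q(N) = 8/N + 15*N/4 (q(N) = 8/N + (-31*N + N)/(-8) = 8/N - 30*N*(-1/8) = 8/N + 15*N/4)
-B(-21) + q(-42/18) = -(-108 - 21) + (8/((-42/18)) + 15*(-42/18)/4) = -1*(-129) + (8/((-42*1/18)) + 15*(-42*1/18)/4) = 129 + (8/(-7/3) + (15/4)*(-7/3)) = 129 + (8*(-3/7) - 35/4) = 129 + (-24/7 - 35/4) = 129 - 341/28 = 3271/28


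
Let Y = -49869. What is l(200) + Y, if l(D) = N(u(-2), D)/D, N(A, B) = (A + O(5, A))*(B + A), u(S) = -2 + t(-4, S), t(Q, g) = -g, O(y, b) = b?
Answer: -49869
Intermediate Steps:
u(S) = -2 - S
N(A, B) = 2*A*(A + B) (N(A, B) = (A + A)*(B + A) = (2*A)*(A + B) = 2*A*(A + B))
l(D) = 0 (l(D) = (2*(-2 - 1*(-2))*((-2 - 1*(-2)) + D))/D = (2*(-2 + 2)*((-2 + 2) + D))/D = (2*0*(0 + D))/D = (2*0*D)/D = 0/D = 0)
l(200) + Y = 0 - 49869 = -49869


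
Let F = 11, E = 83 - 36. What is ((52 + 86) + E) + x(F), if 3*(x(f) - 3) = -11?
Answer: 553/3 ≈ 184.33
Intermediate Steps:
E = 47
x(f) = -2/3 (x(f) = 3 + (1/3)*(-11) = 3 - 11/3 = -2/3)
((52 + 86) + E) + x(F) = ((52 + 86) + 47) - 2/3 = (138 + 47) - 2/3 = 185 - 2/3 = 553/3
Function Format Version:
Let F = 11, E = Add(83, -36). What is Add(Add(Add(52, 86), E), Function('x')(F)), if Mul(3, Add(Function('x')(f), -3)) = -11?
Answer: Rational(553, 3) ≈ 184.33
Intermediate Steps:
E = 47
Function('x')(f) = Rational(-2, 3) (Function('x')(f) = Add(3, Mul(Rational(1, 3), -11)) = Add(3, Rational(-11, 3)) = Rational(-2, 3))
Add(Add(Add(52, 86), E), Function('x')(F)) = Add(Add(Add(52, 86), 47), Rational(-2, 3)) = Add(Add(138, 47), Rational(-2, 3)) = Add(185, Rational(-2, 3)) = Rational(553, 3)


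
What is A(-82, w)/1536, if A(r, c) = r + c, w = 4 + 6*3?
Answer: -5/128 ≈ -0.039063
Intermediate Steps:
w = 22 (w = 4 + 18 = 22)
A(r, c) = c + r
A(-82, w)/1536 = (22 - 82)/1536 = -60*1/1536 = -5/128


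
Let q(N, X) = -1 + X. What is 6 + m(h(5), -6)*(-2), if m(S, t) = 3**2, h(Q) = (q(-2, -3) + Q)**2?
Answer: -12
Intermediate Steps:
h(Q) = (-4 + Q)**2 (h(Q) = ((-1 - 3) + Q)**2 = (-4 + Q)**2)
m(S, t) = 9
6 + m(h(5), -6)*(-2) = 6 + 9*(-2) = 6 - 18 = -12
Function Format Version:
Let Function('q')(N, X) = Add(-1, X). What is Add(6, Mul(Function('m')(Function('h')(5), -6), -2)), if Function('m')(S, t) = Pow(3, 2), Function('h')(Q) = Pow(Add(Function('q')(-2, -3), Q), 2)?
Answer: -12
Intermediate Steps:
Function('h')(Q) = Pow(Add(-4, Q), 2) (Function('h')(Q) = Pow(Add(Add(-1, -3), Q), 2) = Pow(Add(-4, Q), 2))
Function('m')(S, t) = 9
Add(6, Mul(Function('m')(Function('h')(5), -6), -2)) = Add(6, Mul(9, -2)) = Add(6, -18) = -12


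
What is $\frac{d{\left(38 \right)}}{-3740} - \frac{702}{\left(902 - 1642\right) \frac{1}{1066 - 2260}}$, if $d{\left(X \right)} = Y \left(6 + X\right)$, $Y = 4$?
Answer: $- \frac{3562447}{3145} \approx -1132.7$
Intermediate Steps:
$d{\left(X \right)} = 24 + 4 X$ ($d{\left(X \right)} = 4 \left(6 + X\right) = 24 + 4 X$)
$\frac{d{\left(38 \right)}}{-3740} - \frac{702}{\left(902 - 1642\right) \frac{1}{1066 - 2260}} = \frac{24 + 4 \cdot 38}{-3740} - \frac{702}{\left(902 - 1642\right) \frac{1}{1066 - 2260}} = \left(24 + 152\right) \left(- \frac{1}{3740}\right) - \frac{702}{\left(-740\right) \frac{1}{-1194}} = 176 \left(- \frac{1}{3740}\right) - \frac{702}{\left(-740\right) \left(- \frac{1}{1194}\right)} = - \frac{4}{85} - \frac{702}{\frac{370}{597}} = - \frac{4}{85} - \frac{209547}{185} = - \frac{3562447}{3145}$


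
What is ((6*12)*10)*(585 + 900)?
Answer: 1069200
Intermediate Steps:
((6*12)*10)*(585 + 900) = (72*10)*1485 = 720*1485 = 1069200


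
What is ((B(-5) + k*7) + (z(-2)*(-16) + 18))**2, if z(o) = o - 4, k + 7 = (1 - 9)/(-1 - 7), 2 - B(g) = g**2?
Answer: 2401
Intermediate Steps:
B(g) = 2 - g**2
k = -6 (k = -7 + (1 - 9)/(-1 - 7) = -7 - 8/(-8) = -7 - 8*(-1/8) = -7 + 1 = -6)
z(o) = -4 + o
((B(-5) + k*7) + (z(-2)*(-16) + 18))**2 = (((2 - 1*(-5)**2) - 6*7) + ((-4 - 2)*(-16) + 18))**2 = (((2 - 1*25) - 42) + (-6*(-16) + 18))**2 = (((2 - 25) - 42) + (96 + 18))**2 = ((-23 - 42) + 114)**2 = (-65 + 114)**2 = 49**2 = 2401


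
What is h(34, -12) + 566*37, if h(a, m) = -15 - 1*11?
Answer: 20916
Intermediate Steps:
h(a, m) = -26 (h(a, m) = -15 - 11 = -26)
h(34, -12) + 566*37 = -26 + 566*37 = -26 + 20942 = 20916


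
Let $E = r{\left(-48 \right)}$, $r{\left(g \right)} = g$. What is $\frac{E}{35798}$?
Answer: $- \frac{24}{17899} \approx -0.0013409$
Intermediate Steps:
$E = -48$
$\frac{E}{35798} = - \frac{48}{35798} = \left(-48\right) \frac{1}{35798} = - \frac{24}{17899}$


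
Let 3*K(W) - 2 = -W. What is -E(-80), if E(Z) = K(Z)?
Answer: -82/3 ≈ -27.333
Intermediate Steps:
K(W) = ⅔ - W/3 (K(W) = ⅔ + (-W)/3 = ⅔ - W/3)
E(Z) = ⅔ - Z/3
-E(-80) = -(⅔ - ⅓*(-80)) = -(⅔ + 80/3) = -1*82/3 = -82/3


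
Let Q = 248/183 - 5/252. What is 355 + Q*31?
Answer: 6093397/15372 ≈ 396.40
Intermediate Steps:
Q = 20527/15372 (Q = 248*(1/183) - 5*1/252 = 248/183 - 5/252 = 20527/15372 ≈ 1.3354)
355 + Q*31 = 355 + (20527/15372)*31 = 355 + 636337/15372 = 6093397/15372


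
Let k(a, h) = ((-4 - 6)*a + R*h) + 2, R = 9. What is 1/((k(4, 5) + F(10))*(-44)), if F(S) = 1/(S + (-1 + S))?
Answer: -19/5896 ≈ -0.0032225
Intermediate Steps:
k(a, h) = 2 - 10*a + 9*h (k(a, h) = ((-4 - 6)*a + 9*h) + 2 = (-10*a + 9*h) + 2 = 2 - 10*a + 9*h)
F(S) = 1/(-1 + 2*S)
1/((k(4, 5) + F(10))*(-44)) = 1/(((2 - 10*4 + 9*5) + 1/(-1 + 2*10))*(-44)) = 1/(((2 - 40 + 45) + 1/(-1 + 20))*(-44)) = 1/((7 + 1/19)*(-44)) = 1/((134/19)*(-44)) = 1/(-5896/19) = -19/5896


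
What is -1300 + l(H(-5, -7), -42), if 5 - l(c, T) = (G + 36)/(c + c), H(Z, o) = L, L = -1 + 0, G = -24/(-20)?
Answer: -6382/5 ≈ -1276.4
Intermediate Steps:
G = 6/5 (G = -24*(-1/20) = 6/5 ≈ 1.2000)
L = -1
H(Z, o) = -1
l(c, T) = 5 - 93/(5*c) (l(c, T) = 5 - (6/5 + 36)/(c + c) = 5 - 186/(5*(2*c)) = 5 - 186*1/(2*c)/5 = 5 - 93/(5*c))
-1300 + l(H(-5, -7), -42) = -1300 + (5 - 93/5/(-1)) = -1300 + (5 - 93/5*(-1)) = -1300 + (5 + 93/5) = -1300 + 118/5 = -6382/5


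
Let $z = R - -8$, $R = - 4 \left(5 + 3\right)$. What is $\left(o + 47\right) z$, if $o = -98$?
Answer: $1224$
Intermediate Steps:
$R = -32$ ($R = \left(-4\right) 8 = -32$)
$z = -24$ ($z = -32 - -8 = -32 + 8 = -24$)
$\left(o + 47\right) z = \left(-98 + 47\right) \left(-24\right) = \left(-51\right) \left(-24\right) = 1224$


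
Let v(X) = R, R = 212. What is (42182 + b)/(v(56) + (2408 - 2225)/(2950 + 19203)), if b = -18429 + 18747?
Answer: 941502500/4696619 ≈ 200.46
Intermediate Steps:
v(X) = 212
b = 318
(42182 + b)/(v(56) + (2408 - 2225)/(2950 + 19203)) = (42182 + 318)/(212 + (2408 - 2225)/(2950 + 19203)) = 42500/(212 + 183/22153) = 42500/(4696619/22153) = 42500*(22153/4696619) = 941502500/4696619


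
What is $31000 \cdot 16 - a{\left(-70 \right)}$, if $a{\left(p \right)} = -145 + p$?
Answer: $496215$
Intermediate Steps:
$31000 \cdot 16 - a{\left(-70 \right)} = 31000 \cdot 16 - \left(-145 - 70\right) = 496000 - -215 = 496000 + 215 = 496215$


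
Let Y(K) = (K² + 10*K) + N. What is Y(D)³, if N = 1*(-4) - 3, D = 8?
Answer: 2571353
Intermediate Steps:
N = -7 (N = -4 - 3 = -7)
Y(K) = -7 + K² + 10*K (Y(K) = (K² + 10*K) - 7 = -7 + K² + 10*K)
Y(D)³ = (-7 + 8² + 10*8)³ = (-7 + 64 + 80)³ = 137³ = 2571353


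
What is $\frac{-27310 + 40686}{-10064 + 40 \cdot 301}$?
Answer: $\frac{88}{13} \approx 6.7692$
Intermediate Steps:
$\frac{-27310 + 40686}{-10064 + 40 \cdot 301} = \frac{13376}{-10064 + 12040} = \frac{13376}{1976} = 13376 \cdot \frac{1}{1976} = \frac{88}{13}$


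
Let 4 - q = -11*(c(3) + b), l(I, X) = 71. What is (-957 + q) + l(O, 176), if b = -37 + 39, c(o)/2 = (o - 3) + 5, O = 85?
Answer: -750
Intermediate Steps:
c(o) = 4 + 2*o (c(o) = 2*((o - 3) + 5) = 2*((-3 + o) + 5) = 2*(2 + o) = 4 + 2*o)
b = 2
q = 136 (q = 4 - (-11)*((4 + 2*3) + 2) = 4 - (-11)*((4 + 6) + 2) = 4 - (-11)*(10 + 2) = 4 - (-11)*12 = 4 - 1*(-132) = 4 + 132 = 136)
(-957 + q) + l(O, 176) = (-957 + 136) + 71 = -821 + 71 = -750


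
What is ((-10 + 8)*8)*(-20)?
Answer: 320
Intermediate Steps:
((-10 + 8)*8)*(-20) = -2*8*(-20) = -16*(-20) = 320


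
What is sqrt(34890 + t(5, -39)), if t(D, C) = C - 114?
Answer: sqrt(34737) ≈ 186.38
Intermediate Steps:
t(D, C) = -114 + C
sqrt(34890 + t(5, -39)) = sqrt(34890 + (-114 - 39)) = sqrt(34890 - 153) = sqrt(34737)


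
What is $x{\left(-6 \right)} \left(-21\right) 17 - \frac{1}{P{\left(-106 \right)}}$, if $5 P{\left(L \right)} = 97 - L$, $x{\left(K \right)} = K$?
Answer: $\frac{434821}{203} \approx 2142.0$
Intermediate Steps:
$P{\left(L \right)} = \frac{97}{5} - \frac{L}{5}$ ($P{\left(L \right)} = \frac{97 - L}{5} = \frac{97}{5} - \frac{L}{5}$)
$x{\left(-6 \right)} \left(-21\right) 17 - \frac{1}{P{\left(-106 \right)}} = \left(-6\right) \left(-21\right) 17 - \frac{1}{\frac{97}{5} - - \frac{106}{5}} = 126 \cdot 17 - \frac{1}{\frac{97}{5} + \frac{106}{5}} = 2142 - \frac{1}{\frac{203}{5}} = 2142 - \frac{5}{203} = \frac{434821}{203}$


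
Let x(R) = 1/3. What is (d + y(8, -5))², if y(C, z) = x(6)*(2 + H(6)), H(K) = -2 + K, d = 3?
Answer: 25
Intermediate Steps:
x(R) = ⅓
y(C, z) = 2 (y(C, z) = (2 + (-2 + 6))/3 = (2 + 4)/3 = (⅓)*6 = 2)
(d + y(8, -5))² = (3 + 2)² = 5² = 25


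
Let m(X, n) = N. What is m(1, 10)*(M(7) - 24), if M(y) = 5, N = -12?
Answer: 228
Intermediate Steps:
m(X, n) = -12
m(1, 10)*(M(7) - 24) = -12*(5 - 24) = -12*(-19) = 228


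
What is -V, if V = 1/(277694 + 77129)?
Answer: -1/354823 ≈ -2.8183e-6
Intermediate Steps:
V = 1/354823 ≈ 2.8183e-6
-V = -1*1/354823 = -1/354823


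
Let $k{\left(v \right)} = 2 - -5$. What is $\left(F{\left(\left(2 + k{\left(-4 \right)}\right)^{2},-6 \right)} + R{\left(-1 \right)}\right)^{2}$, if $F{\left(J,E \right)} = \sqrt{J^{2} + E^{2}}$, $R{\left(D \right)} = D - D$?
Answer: $6597$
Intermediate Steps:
$k{\left(v \right)} = 7$ ($k{\left(v \right)} = 2 + 5 = 7$)
$R{\left(D \right)} = 0$
$F{\left(J,E \right)} = \sqrt{E^{2} + J^{2}}$
$\left(F{\left(\left(2 + k{\left(-4 \right)}\right)^{2},-6 \right)} + R{\left(-1 \right)}\right)^{2} = \left(\sqrt{\left(-6\right)^{2} + \left(\left(2 + 7\right)^{2}\right)^{2}} + 0\right)^{2} = \left(\sqrt{36 + \left(9^{2}\right)^{2}} + 0\right)^{2} = \left(\sqrt{36 + 81^{2}} + 0\right)^{2} = \left(\sqrt{36 + 6561} + 0\right)^{2} = \left(\sqrt{6597} + 0\right)^{2} = \left(3 \sqrt{733} + 0\right)^{2} = \left(3 \sqrt{733}\right)^{2} = 6597$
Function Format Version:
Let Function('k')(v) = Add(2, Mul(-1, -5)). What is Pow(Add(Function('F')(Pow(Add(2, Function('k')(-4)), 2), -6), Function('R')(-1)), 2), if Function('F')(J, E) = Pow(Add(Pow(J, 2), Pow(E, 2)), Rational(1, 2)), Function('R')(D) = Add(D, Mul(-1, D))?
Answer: 6597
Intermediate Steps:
Function('k')(v) = 7 (Function('k')(v) = Add(2, 5) = 7)
Function('R')(D) = 0
Function('F')(J, E) = Pow(Add(Pow(E, 2), Pow(J, 2)), Rational(1, 2))
Pow(Add(Function('F')(Pow(Add(2, Function('k')(-4)), 2), -6), Function('R')(-1)), 2) = Pow(Add(Pow(Add(Pow(-6, 2), Pow(Pow(Add(2, 7), 2), 2)), Rational(1, 2)), 0), 2) = Pow(Add(Pow(Add(36, Pow(Pow(9, 2), 2)), Rational(1, 2)), 0), 2) = Pow(Add(Pow(Add(36, Pow(81, 2)), Rational(1, 2)), 0), 2) = Pow(Add(Pow(Add(36, 6561), Rational(1, 2)), 0), 2) = Pow(Add(Pow(6597, Rational(1, 2)), 0), 2) = Pow(Add(Mul(3, Pow(733, Rational(1, 2))), 0), 2) = Pow(Mul(3, Pow(733, Rational(1, 2))), 2) = 6597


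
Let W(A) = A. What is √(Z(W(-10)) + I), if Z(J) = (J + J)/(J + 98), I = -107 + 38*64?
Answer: √1125190/22 ≈ 48.216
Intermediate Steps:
I = 2325 (I = -107 + 2432 = 2325)
Z(J) = 2*J/(98 + J) (Z(J) = (2*J)/(98 + J) = 2*J/(98 + J))
√(Z(W(-10)) + I) = √(2*(-10)/(98 - 10) + 2325) = √(2*(-10)/88 + 2325) = √(2*(-10)*(1/88) + 2325) = √(-5/22 + 2325) = √(51145/22) = √1125190/22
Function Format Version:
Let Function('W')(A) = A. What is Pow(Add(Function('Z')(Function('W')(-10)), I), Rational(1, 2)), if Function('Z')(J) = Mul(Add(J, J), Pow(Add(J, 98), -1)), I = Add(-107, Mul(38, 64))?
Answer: Mul(Rational(1, 22), Pow(1125190, Rational(1, 2))) ≈ 48.216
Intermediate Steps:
I = 2325 (I = Add(-107, 2432) = 2325)
Function('Z')(J) = Mul(2, J, Pow(Add(98, J), -1)) (Function('Z')(J) = Mul(Mul(2, J), Pow(Add(98, J), -1)) = Mul(2, J, Pow(Add(98, J), -1)))
Pow(Add(Function('Z')(Function('W')(-10)), I), Rational(1, 2)) = Pow(Add(Mul(2, -10, Pow(Add(98, -10), -1)), 2325), Rational(1, 2)) = Pow(Add(Mul(2, -10, Pow(88, -1)), 2325), Rational(1, 2)) = Pow(Add(Mul(2, -10, Rational(1, 88)), 2325), Rational(1, 2)) = Pow(Add(Rational(-5, 22), 2325), Rational(1, 2)) = Pow(Rational(51145, 22), Rational(1, 2)) = Mul(Rational(1, 22), Pow(1125190, Rational(1, 2)))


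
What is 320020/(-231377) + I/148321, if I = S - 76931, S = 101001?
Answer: -504776410/413470699 ≈ -1.2208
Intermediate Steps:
I = 24070 (I = 101001 - 76931 = 24070)
320020/(-231377) + I/148321 = 320020/(-231377) + 24070/148321 = 320020*(-1/231377) + 24070*(1/148321) = -320020/231377 + 290/1787 = -504776410/413470699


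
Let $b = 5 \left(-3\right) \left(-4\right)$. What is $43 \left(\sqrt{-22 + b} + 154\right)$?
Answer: $6622 + 43 \sqrt{38} \approx 6887.1$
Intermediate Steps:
$b = 60$ ($b = \left(-15\right) \left(-4\right) = 60$)
$43 \left(\sqrt{-22 + b} + 154\right) = 43 \left(\sqrt{-22 + 60} + 154\right) = 43 \left(\sqrt{38} + 154\right) = 43 \left(154 + \sqrt{38}\right) = 6622 + 43 \sqrt{38}$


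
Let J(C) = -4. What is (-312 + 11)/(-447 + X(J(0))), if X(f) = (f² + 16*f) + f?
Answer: 301/499 ≈ 0.60321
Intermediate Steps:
X(f) = f² + 17*f
(-312 + 11)/(-447 + X(J(0))) = (-312 + 11)/(-447 - 4*(17 - 4)) = -301/(-447 - 4*13) = -301/(-447 - 52) = -301/(-499) = -301*(-1/499) = 301/499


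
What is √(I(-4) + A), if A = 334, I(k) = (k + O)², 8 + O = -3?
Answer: √559 ≈ 23.643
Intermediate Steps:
O = -11 (O = -8 - 3 = -11)
I(k) = (-11 + k)² (I(k) = (k - 11)² = (-11 + k)²)
√(I(-4) + A) = √((-11 - 4)² + 334) = √((-15)² + 334) = √(225 + 334) = √559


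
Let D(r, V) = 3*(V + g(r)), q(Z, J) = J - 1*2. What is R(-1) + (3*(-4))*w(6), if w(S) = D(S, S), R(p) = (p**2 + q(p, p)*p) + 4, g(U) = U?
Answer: -424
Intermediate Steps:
q(Z, J) = -2 + J (q(Z, J) = J - 2 = -2 + J)
R(p) = 4 + p**2 + p*(-2 + p) (R(p) = (p**2 + (-2 + p)*p) + 4 = (p**2 + p*(-2 + p)) + 4 = 4 + p**2 + p*(-2 + p))
D(r, V) = 3*V + 3*r (D(r, V) = 3*(V + r) = 3*V + 3*r)
w(S) = 6*S (w(S) = 3*S + 3*S = 6*S)
R(-1) + (3*(-4))*w(6) = (4 - 2*(-1) + 2*(-1)**2) + (3*(-4))*(6*6) = (4 + 2 + 2*1) - 12*36 = (4 + 2 + 2) - 432 = 8 - 432 = -424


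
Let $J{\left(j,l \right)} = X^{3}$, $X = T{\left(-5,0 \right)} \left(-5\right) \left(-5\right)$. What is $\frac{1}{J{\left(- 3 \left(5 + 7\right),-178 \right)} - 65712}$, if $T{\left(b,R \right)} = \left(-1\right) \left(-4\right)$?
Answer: $\frac{1}{934288} \approx 1.0703 \cdot 10^{-6}$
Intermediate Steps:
$T{\left(b,R \right)} = 4$
$X = 100$ ($X = 4 \left(-5\right) \left(-5\right) = \left(-20\right) \left(-5\right) = 100$)
$J{\left(j,l \right)} = 1000000$ ($J{\left(j,l \right)} = 100^{3} = 1000000$)
$\frac{1}{J{\left(- 3 \left(5 + 7\right),-178 \right)} - 65712} = \frac{1}{1000000 - 65712} = \frac{1}{934288}$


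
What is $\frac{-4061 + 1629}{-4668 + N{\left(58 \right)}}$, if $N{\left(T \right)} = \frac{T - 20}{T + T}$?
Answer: $\frac{141056}{270725} \approx 0.52103$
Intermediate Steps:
$N{\left(T \right)} = \frac{-20 + T}{2 T}$
$\frac{-4061 + 1629}{-4668 + N{\left(58 \right)}} = \frac{-4061 + 1629}{-4668 + \frac{-20 + 58}{2 \cdot 58}} = - \frac{2432}{-4668 + \frac{1}{2} \cdot \frac{1}{58} \cdot 38} = - \frac{2432}{-4668 + \frac{19}{58}} = - \frac{2432}{- \frac{270725}{58}} = \left(-2432\right) \left(- \frac{58}{270725}\right) = \frac{141056}{270725}$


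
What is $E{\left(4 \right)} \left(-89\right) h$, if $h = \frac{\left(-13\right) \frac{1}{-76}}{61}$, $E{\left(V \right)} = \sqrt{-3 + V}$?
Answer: $- \frac{1157}{4636} \approx -0.24957$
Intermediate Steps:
$h = \frac{13}{4636}$ ($h = \left(-13\right) \left(- \frac{1}{76}\right) \frac{1}{61} = \frac{13}{76} \cdot \frac{1}{61} = \frac{13}{4636} \approx 0.0028041$)
$E{\left(4 \right)} \left(-89\right) h = \sqrt{-3 + 4} \left(-89\right) \frac{13}{4636} = \sqrt{1} \left(-89\right) \frac{13}{4636} = 1 \left(-89\right) \frac{13}{4636} = \left(-89\right) \frac{13}{4636} = - \frac{1157}{4636}$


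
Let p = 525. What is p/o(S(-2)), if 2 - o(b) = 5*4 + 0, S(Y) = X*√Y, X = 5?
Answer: -175/6 ≈ -29.167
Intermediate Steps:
S(Y) = 5*√Y
o(b) = -18 (o(b) = 2 - (5*4 + 0) = 2 - (20 + 0) = 2 - 1*20 = 2 - 20 = -18)
p/o(S(-2)) = 525/(-18) = 525*(-1/18) = -175/6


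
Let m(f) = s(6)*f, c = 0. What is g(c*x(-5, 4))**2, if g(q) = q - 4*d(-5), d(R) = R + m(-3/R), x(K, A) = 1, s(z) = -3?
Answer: 18496/25 ≈ 739.84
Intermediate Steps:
m(f) = -3*f
d(R) = R + 9/R (d(R) = R - (-9)/R = R + 9/R)
g(q) = 136/5 + q (g(q) = q - 4*(-5 + 9/(-5)) = q - 4*(-5 + 9*(-1/5)) = q - 4*(-5 - 9/5) = q - 4*(-34/5) = q + 136/5 = 136/5 + q)
g(c*x(-5, 4))**2 = (136/5 + 0*1)**2 = (136/5 + 0)**2 = (136/5)**2 = 18496/25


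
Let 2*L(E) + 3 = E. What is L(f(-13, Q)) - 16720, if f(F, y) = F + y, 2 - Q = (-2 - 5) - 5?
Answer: -16721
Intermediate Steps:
Q = 14 (Q = 2 - ((-2 - 5) - 5) = 2 - (-7 - 5) = 2 - 1*(-12) = 2 + 12 = 14)
L(E) = -3/2 + E/2
L(f(-13, Q)) - 16720 = (-3/2 + (-13 + 14)/2) - 16720 = (-3/2 + (½)*1) - 16720 = (-3/2 + ½) - 16720 = -1 - 16720 = -16721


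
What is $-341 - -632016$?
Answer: $631675$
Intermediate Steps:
$-341 - -632016 = -341 + 632016 = 631675$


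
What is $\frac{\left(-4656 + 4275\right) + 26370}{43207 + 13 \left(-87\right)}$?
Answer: $\frac{25989}{42076} \approx 0.61767$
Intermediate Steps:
$\frac{\left(-4656 + 4275\right) + 26370}{43207 + 13 \left(-87\right)} = \frac{-381 + 26370}{43207 - 1131} = \frac{25989}{42076}$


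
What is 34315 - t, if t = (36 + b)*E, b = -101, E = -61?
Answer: 30350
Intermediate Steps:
t = 3965 (t = (36 - 101)*(-61) = -65*(-61) = 3965)
34315 - t = 34315 - 1*3965 = 34315 - 3965 = 30350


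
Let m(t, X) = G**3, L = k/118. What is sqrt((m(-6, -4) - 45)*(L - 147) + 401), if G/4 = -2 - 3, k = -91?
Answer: sqrt(16558701994)/118 ≈ 1090.5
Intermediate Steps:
L = -91/118 ≈ -0.77119
G = -20 (G = 4*(-2 - 3) = 4*(-5) = -20)
m(t, X) = -8000 (m(t, X) = (-20)**3 = -8000)
sqrt((m(-6, -4) - 45)*(L - 147) + 401) = sqrt((-8000 - 45)*(-91/118 - 147) + 401) = sqrt(-8045*(-17437/118) + 401) = sqrt(140280665/118 + 401) = sqrt(140327983/118) = sqrt(16558701994)/118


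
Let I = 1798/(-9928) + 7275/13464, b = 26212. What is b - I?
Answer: 505150741/19272 ≈ 26212.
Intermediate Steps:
I = 6923/19272 (I = 1798*(-1/9928) + 7275*(1/13464) = -899/4964 + 2425/4488 = 6923/19272 ≈ 0.35923)
b - I = 26212 - 1*6923/19272 = 26212 - 6923/19272 = 505150741/19272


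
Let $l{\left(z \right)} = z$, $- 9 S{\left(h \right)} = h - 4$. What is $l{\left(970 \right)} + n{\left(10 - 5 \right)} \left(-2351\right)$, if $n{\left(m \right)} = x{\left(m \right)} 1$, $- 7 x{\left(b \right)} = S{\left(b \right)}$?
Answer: $\frac{58759}{63} \approx 932.68$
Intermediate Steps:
$S{\left(h \right)} = \frac{4}{9} - \frac{h}{9}$ ($S{\left(h \right)} = - \frac{h - 4}{9} = - \frac{-4 + h}{9} = \frac{4}{9} - \frac{h}{9}$)
$x{\left(b \right)} = - \frac{4}{63} + \frac{b}{63}$ ($x{\left(b \right)} = - \frac{\frac{4}{9} - \frac{b}{9}}{7} = - \frac{4}{63} + \frac{b}{63}$)
$n{\left(m \right)} = - \frac{4}{63} + \frac{m}{63}$ ($n{\left(m \right)} = \left(- \frac{4}{63} + \frac{m}{63}\right) 1 = - \frac{4}{63} + \frac{m}{63}$)
$l{\left(970 \right)} + n{\left(10 - 5 \right)} \left(-2351\right) = 970 + \left(- \frac{4}{63} + \frac{10 - 5}{63}\right) \left(-2351\right) = 970 + \left(- \frac{4}{63} + \frac{1}{63} \cdot 5\right) \left(-2351\right) = 970 + \left(- \frac{4}{63} + \frac{5}{63}\right) \left(-2351\right) = 970 + \frac{1}{63} \left(-2351\right) = 970 - \frac{2351}{63} = \frac{58759}{63}$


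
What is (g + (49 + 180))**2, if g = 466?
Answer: 483025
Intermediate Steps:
(g + (49 + 180))**2 = (466 + (49 + 180))**2 = (466 + 229)**2 = 695**2 = 483025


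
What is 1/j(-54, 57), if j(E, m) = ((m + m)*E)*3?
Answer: -1/18468 ≈ -5.4148e-5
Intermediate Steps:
j(E, m) = 6*E*m (j(E, m) = ((2*m)*E)*3 = (2*E*m)*3 = 6*E*m)
1/j(-54, 57) = 1/(6*(-54)*57) = 1/(-18468) = -1/18468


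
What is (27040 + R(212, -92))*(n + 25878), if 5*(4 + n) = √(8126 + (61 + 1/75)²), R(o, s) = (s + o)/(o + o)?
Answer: 37080934990/53 + 2006389*√1360174/3975 ≈ 7.0023e+8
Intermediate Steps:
R(o, s) = (o + s)/(2*o) (R(o, s) = (o + s)/((2*o)) = (o + s)*(1/(2*o)) = (o + s)/(2*o))
n = -4 + 7*√1360174/375 (n = -4 + √(8126 + (61 + 1/75)²)/5 = -4 + √(8126 + (4576/75)²)/5 = -4 + √(8126 + 20939776/5625)/5 = -4 + √(66648526/5625)/5 = -4 + (7*√1360174/75)/5 = -4 + 7*√1360174/375 ≈ 17.770)
(27040 + R(212, -92))*(n + 25878) = (27040 + (½)*(212 - 92)/212)*((-4 + 7*√1360174/375) + 25878) = (27040 + (½)*(1/212)*120)*(25874 + 7*√1360174/375) = (27040 + 15/53)*(25874 + 7*√1360174/375) = 1433135*(25874 + 7*√1360174/375)/53 = 37080934990/53 + 2006389*√1360174/3975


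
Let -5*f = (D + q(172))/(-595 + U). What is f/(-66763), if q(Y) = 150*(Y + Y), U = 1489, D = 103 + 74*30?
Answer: 53923/298430610 ≈ 0.00018069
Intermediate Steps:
D = 2323 (D = 103 + 2220 = 2323)
q(Y) = 300*Y (q(Y) = 150*(2*Y) = 300*Y)
f = -53923/4470 (f = -(2323 + 300*172)/(5*(-595 + 1489)) = -(2323 + 51600)/(5*894) = -53923/(5*894) = -⅕*53923/894 = -53923/4470 ≈ -12.063)
f/(-66763) = -53923/4470/(-66763) = -53923/4470*(-1/66763) = 53923/298430610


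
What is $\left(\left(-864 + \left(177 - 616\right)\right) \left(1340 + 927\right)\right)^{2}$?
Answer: $8725531117801$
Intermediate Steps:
$\left(\left(-864 + \left(177 - 616\right)\right) \left(1340 + 927\right)\right)^{2} = \left(\left(-864 + \left(177 - 616\right)\right) 2267\right)^{2} = \left(\left(-864 - 439\right) 2267\right)^{2} = \left(\left(-1303\right) 2267\right)^{2} = \left(-2953901\right)^{2} = 8725531117801$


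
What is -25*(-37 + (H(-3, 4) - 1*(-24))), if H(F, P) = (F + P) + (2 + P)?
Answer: 150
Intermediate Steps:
H(F, P) = 2 + F + 2*P
-25*(-37 + (H(-3, 4) - 1*(-24))) = -25*(-37 + ((2 - 3 + 2*4) - 1*(-24))) = -25*(-37 + ((2 - 3 + 8) + 24)) = -25*(-37 + (7 + 24)) = -25*(-37 + 31) = -25*(-6) = 150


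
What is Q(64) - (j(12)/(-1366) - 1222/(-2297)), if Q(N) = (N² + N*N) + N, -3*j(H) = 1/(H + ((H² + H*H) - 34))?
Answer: 20670752368783/2503886196 ≈ 8255.5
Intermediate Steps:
j(H) = -1/(3*(-34 + H + 2*H²)) (j(H) = -1/(3*(H + ((H² + H*H) - 34))) = -1/(3*(H + ((H² + H²) - 34))) = -1/(3*(H + (2*H² - 34))) = -1/(3*(H + (-34 + 2*H²))) = -1/(3*(-34 + H + 2*H²)))
Q(N) = N + 2*N² (Q(N) = (N² + N²) + N = 2*N² + N = N + 2*N²)
Q(64) - (j(12)/(-1366) - 1222/(-2297)) = 64*(1 + 2*64) - (-1/(-102 + 3*12 + 6*12²)/(-1366) - 1222/(-2297)) = 64*(1 + 128) - (-1/(-102 + 36 + 6*144)*(-1/1366) - 1222*(-1/2297)) = 64*129 - (-1/(-102 + 36 + 864)*(-1/1366) + 1222/2297) = 8256 - (-1/798*(-1/1366) + 1222/2297) = 8256 - (1/1090068 + 1222/2297) = 8256 - 1*1332065393/2503886196 = 8256 - 1332065393/2503886196 = 20670752368783/2503886196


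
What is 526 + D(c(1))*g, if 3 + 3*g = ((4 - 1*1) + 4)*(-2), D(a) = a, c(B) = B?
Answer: 1561/3 ≈ 520.33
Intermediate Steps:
g = -17/3 (g = -1 + (((4 - 1*1) + 4)*(-2))/3 = -1 + (((4 - 1) + 4)*(-2))/3 = -1 + ((3 + 4)*(-2))/3 = -1 + (7*(-2))/3 = -1 + (⅓)*(-14) = -1 - 14/3 = -17/3 ≈ -5.6667)
526 + D(c(1))*g = 526 + 1*(-17/3) = 526 - 17/3 = 1561/3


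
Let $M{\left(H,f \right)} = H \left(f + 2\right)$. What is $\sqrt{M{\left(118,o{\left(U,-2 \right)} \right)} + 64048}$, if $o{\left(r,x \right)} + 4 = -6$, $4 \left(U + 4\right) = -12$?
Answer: $8 \sqrt{986} \approx 251.21$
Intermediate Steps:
$U = -7$ ($U = -4 + \frac{1}{4} \left(-12\right) = -4 - 3 = -7$)
$o{\left(r,x \right)} = -10$ ($o{\left(r,x \right)} = -4 - 6 = -10$)
$M{\left(H,f \right)} = H \left(2 + f\right)$
$\sqrt{M{\left(118,o{\left(U,-2 \right)} \right)} + 64048} = \sqrt{118 \left(2 - 10\right) + 64048} = \sqrt{118 \left(-8\right) + 64048} = \sqrt{-944 + 64048} = \sqrt{63104} = 8 \sqrt{986}$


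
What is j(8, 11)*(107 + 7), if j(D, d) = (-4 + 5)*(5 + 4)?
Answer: 1026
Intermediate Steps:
j(D, d) = 9 (j(D, d) = 1*9 = 9)
j(8, 11)*(107 + 7) = 9*(107 + 7) = 9*114 = 1026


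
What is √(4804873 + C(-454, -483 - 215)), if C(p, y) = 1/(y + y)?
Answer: √2340953344743/698 ≈ 2192.0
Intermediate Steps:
C(p, y) = 1/(2*y)
√(4804873 + C(-454, -483 - 215)) = √(4804873 + 1/(2*(-483 - 215))) = √(4804873 + (½)/(-698)) = √(4804873 + (½)*(-1/698)) = √(4804873 - 1/1396) = √(6707602707/1396) = √2340953344743/698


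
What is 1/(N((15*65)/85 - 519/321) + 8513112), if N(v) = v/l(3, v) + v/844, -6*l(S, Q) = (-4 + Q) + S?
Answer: 6181243945/52621580798918249 ≈ 1.1747e-7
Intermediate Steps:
l(S, Q) = ⅔ - Q/6 - S/6 (l(S, Q) = -((-4 + Q) + S)/6 = -(-4 + Q + S)/6 = ⅔ - Q/6 - S/6)
N(v) = v/844 + v/(⅙ - v/6) (N(v) = v/(⅔ - v/6 - ⅙*3) + v/844 = v/(⅔ - v/6 - ½) + v*(1/844) = v/(⅙ - v/6) + v/844 = v/844 + v/(⅙ - v/6))
1/(N((15*65)/85 - 519/321) + 8513112) = 1/(((15*65)/85 - 519/321)*(-5065 + ((15*65)/85 - 519/321))/(844*(-1 + ((15*65)/85 - 519/321))) + 8513112) = 1/((975*(1/85) - 519*1/321)*(-5065 + (975*(1/85) - 519*1/321))/(844*(-1 + (975*(1/85) - 519*1/321))) + 8513112) = 1/((195/17 - 173/107)*(-5065 + (195/17 - 173/107))/(844*(-1 + (195/17 - 173/107))) + 8513112) = 1/((1/844)*(17924/1819)*(-5065 + 17924/1819)/(-1 + 17924/1819) + 8513112) = 1/((1/844)*(17924/1819)*(-9195311/1819)/(16105/1819) + 8513112) = 1/((1/844)*(17924/1819)*(1819/16105)*(-9195311/1819) + 8513112) = 1/(-41204188591/6181243945 + 8513112) = 1/(52621580798918249/6181243945) = 6181243945/52621580798918249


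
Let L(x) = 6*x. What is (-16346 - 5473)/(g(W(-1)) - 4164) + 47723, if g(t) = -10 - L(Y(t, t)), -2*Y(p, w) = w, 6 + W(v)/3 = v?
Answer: 202224170/4237 ≈ 47728.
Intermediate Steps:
W(v) = -18 + 3*v
Y(p, w) = -w/2
g(t) = -10 + 3*t (g(t) = -10 - 6*(-t/2) = -10 - (-3)*t = -10 + 3*t)
(-16346 - 5473)/(g(W(-1)) - 4164) + 47723 = (-16346 - 5473)/((-10 + 3*(-18 + 3*(-1))) - 4164) + 47723 = -21819/((-10 + 3*(-18 - 3)) - 4164) + 47723 = -21819/((-10 + 3*(-21)) - 4164) + 47723 = -21819/((-10 - 63) - 4164) + 47723 = -21819/(-73 - 4164) + 47723 = -21819/(-4237) + 47723 = -21819*(-1/4237) + 47723 = 21819/4237 + 47723 = 202224170/4237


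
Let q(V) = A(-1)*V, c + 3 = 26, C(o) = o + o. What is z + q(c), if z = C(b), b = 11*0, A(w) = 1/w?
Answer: -23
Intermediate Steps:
A(w) = 1/w
b = 0
C(o) = 2*o
c = 23 (c = -3 + 26 = 23)
q(V) = -V (q(V) = V/(-1) = -V)
z = 0 (z = 2*0 = 0)
z + q(c) = 0 - 1*23 = 0 - 23 = -23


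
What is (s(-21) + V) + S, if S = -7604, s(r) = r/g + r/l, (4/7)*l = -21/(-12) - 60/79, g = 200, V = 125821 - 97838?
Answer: 1274960427/62600 ≈ 20367.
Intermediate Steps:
V = 27983
l = 2191/1264 (l = 7*(-21/(-12) - 60/79)/4 = 7*(-21*(-1/12) - 60*1/79)/4 = 7*(7/4 - 60/79)/4 = (7/4)*(313/316) = 2191/1264 ≈ 1.7334)
s(r) = 254991*r/438200 (s(r) = r/200 + r/(2191/1264) = r*(1/200) + r*(1264/2191) = r/200 + 1264*r/2191 = 254991*r/438200)
(s(-21) + V) + S = ((254991/438200)*(-21) + 27983) - 7604 = (-764973/62600 + 27983) - 7604 = 1750970827/62600 - 7604 = 1274960427/62600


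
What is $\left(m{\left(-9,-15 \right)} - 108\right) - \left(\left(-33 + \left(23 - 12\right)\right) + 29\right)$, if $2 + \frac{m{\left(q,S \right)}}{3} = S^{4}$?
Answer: $151754$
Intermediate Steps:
$m{\left(q,S \right)} = -6 + 3 S^{4}$
$\left(m{\left(-9,-15 \right)} - 108\right) - \left(\left(-33 + \left(23 - 12\right)\right) + 29\right) = \left(\left(-6 + 3 \left(-15\right)^{4}\right) - 108\right) - \left(\left(-33 + \left(23 - 12\right)\right) + 29\right) = \left(\left(-6 + 3 \cdot 50625\right) - 108\right) - \left(\left(-33 + \left(23 - 12\right)\right) + 29\right) = \left(\left(-6 + 151875\right) - 108\right) - \left(\left(-33 + 11\right) + 29\right) = \left(151869 - 108\right) - \left(-22 + 29\right) = 151761 - 7 = 151754$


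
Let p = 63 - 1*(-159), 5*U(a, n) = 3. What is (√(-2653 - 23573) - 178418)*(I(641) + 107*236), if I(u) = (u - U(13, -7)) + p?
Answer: -23296395096/5 + 391716*I*√2914/5 ≈ -4.6593e+9 + 4.2291e+6*I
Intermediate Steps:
U(a, n) = ⅗ (U(a, n) = (⅕)*3 = ⅗)
p = 222 (p = 63 + 159 = 222)
I(u) = 1107/5 + u (I(u) = (u - 1*⅗) + 222 = (u - ⅗) + 222 = (-⅗ + u) + 222 = 1107/5 + u)
(√(-2653 - 23573) - 178418)*(I(641) + 107*236) = (√(-2653 - 23573) - 178418)*((1107/5 + 641) + 107*236) = (√(-26226) - 178418)*(4312/5 + 25252) = (3*I*√2914 - 178418)*(130572/5) = (-178418 + 3*I*√2914)*(130572/5) = -23296395096/5 + 391716*I*√2914/5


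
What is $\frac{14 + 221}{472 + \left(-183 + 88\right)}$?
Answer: $\frac{235}{377} \approx 0.62334$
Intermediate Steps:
$\frac{14 + 221}{472 + \left(-183 + 88\right)} = \frac{235}{472 - 95} = \frac{235}{377}$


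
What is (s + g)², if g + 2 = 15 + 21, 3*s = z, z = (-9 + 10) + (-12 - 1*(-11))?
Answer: 1156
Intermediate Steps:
z = 0 (z = 1 + (-12 + 11) = 1 - 1 = 0)
s = 0 (s = (⅓)*0 = 0)
g = 34 (g = -2 + (15 + 21) = -2 + 36 = 34)
(s + g)² = (0 + 34)² = 34² = 1156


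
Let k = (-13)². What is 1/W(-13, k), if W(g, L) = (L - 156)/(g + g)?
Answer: -2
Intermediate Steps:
k = 169
W(g, L) = (-156 + L)/(2*g) (W(g, L) = (-156 + L)/((2*g)) = (-156 + L)*(1/(2*g)) = (-156 + L)/(2*g))
1/W(-13, k) = 1/((½)*(-156 + 169)/(-13)) = 1/((½)*(-1/13)*13) = 1/(-½) = -2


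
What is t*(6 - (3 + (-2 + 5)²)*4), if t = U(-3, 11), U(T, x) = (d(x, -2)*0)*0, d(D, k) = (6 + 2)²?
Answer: 0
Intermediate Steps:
d(D, k) = 64 (d(D, k) = 8² = 64)
U(T, x) = 0 (U(T, x) = (64*0)*0 = 0*0 = 0)
t = 0
t*(6 - (3 + (-2 + 5)²)*4) = 0*(6 - (3 + (-2 + 5)²)*4) = 0*(6 - (3 + 3²)*4) = 0*(6 - (3 + 9)*4) = 0*(6 - 12*4) = 0*(6 - 1*48) = 0*(6 - 48) = 0*(-42) = 0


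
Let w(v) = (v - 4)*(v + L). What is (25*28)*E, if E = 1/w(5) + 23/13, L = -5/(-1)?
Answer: 17010/13 ≈ 1308.5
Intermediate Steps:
L = 5 (L = -5*(-1) = 5)
w(v) = (-4 + v)*(5 + v) (w(v) = (v - 4)*(v + 5) = (-4 + v)*(5 + v))
E = 243/130 (E = 1/(-20 + 5 + 5²) + 23/13 = 1/(-20 + 5 + 25) + 23*(1/13) = 1/10 + 23/13 = 1*(⅒) + 23/13 = ⅒ + 23/13 = 243/130 ≈ 1.8692)
(25*28)*E = (25*28)*(243/130) = 700*(243/130) = 17010/13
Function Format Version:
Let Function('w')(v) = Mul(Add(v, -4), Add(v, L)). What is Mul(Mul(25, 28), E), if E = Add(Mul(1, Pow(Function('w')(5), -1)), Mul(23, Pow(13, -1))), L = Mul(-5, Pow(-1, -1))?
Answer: Rational(17010, 13) ≈ 1308.5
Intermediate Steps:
L = 5 (L = Mul(-5, -1) = 5)
Function('w')(v) = Mul(Add(-4, v), Add(5, v)) (Function('w')(v) = Mul(Add(v, -4), Add(v, 5)) = Mul(Add(-4, v), Add(5, v)))
E = Rational(243, 130) (E = Add(Mul(1, Pow(Add(-20, 5, Pow(5, 2)), -1)), Mul(23, Pow(13, -1))) = Add(Mul(1, Pow(Add(-20, 5, 25), -1)), Mul(23, Rational(1, 13))) = Add(Mul(1, Pow(10, -1)), Rational(23, 13)) = Add(Mul(1, Rational(1, 10)), Rational(23, 13)) = Add(Rational(1, 10), Rational(23, 13)) = Rational(243, 130) ≈ 1.8692)
Mul(Mul(25, 28), E) = Mul(Mul(25, 28), Rational(243, 130)) = Mul(700, Rational(243, 130)) = Rational(17010, 13)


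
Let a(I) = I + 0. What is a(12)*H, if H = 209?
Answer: 2508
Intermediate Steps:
a(I) = I
a(12)*H = 12*209 = 2508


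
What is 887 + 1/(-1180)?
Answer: 1046659/1180 ≈ 887.00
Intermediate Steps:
887 + 1/(-1180) = 887 - 1/1180 = 1046659/1180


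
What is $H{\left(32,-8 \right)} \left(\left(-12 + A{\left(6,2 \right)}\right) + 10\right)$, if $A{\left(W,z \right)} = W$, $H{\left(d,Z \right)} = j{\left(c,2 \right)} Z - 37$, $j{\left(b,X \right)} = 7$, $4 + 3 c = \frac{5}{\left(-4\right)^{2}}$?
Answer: $-372$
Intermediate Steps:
$c = - \frac{59}{48}$ ($c = - \frac{4}{3} + \frac{5 \frac{1}{\left(-4\right)^{2}}}{3} = - \frac{4}{3} + \frac{5 \cdot \frac{1}{16}}{3} = - \frac{4}{3} + \frac{1}{3} \cdot \frac{5}{16} = - \frac{4}{3} + \frac{5}{48} = - \frac{59}{48} \approx -1.2292$)
$H{\left(d,Z \right)} = -37 + 7 Z$ ($H{\left(d,Z \right)} = 7 Z - 37 = -37 + 7 Z$)
$H{\left(32,-8 \right)} \left(\left(-12 + A{\left(6,2 \right)}\right) + 10\right) = \left(-37 + 7 \left(-8\right)\right) \left(\left(-12 + 6\right) + 10\right) = \left(-37 - 56\right) \left(-6 + 10\right) = \left(-93\right) 4 = -372$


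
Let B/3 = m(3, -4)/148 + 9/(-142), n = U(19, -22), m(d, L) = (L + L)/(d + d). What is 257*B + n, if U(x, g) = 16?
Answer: -209173/5254 ≈ -39.812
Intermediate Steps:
m(d, L) = L/d (m(d, L) = (2*L)/((2*d)) = (2*L)*(1/(2*d)) = L/d)
n = 16
B = -1141/5254 (B = 3*(-4/3/148 + 9/(-142)) = 3*(-4*1/3*(1/148) + 9*(-1/142)) = 3*(-4/3*1/148 - 9/142) = 3*(-1/111 - 9/142) = 3*(-1141/15762) = -1141/5254 ≈ -0.21717)
257*B + n = 257*(-1141/5254) + 16 = -293237/5254 + 16 = -209173/5254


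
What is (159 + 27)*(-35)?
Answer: -6510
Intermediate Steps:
(159 + 27)*(-35) = 186*(-35) = -6510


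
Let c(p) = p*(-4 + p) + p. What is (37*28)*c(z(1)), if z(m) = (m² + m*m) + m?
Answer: 0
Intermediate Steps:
z(m) = m + 2*m² (z(m) = (m² + m²) + m = 2*m² + m = m + 2*m²)
c(p) = p + p*(-4 + p)
(37*28)*c(z(1)) = (37*28)*((1*(1 + 2*1))*(-3 + 1*(1 + 2*1))) = 1036*((1*(1 + 2))*(-3 + 1*(1 + 2))) = 1036*((1*3)*(-3 + 1*3)) = 1036*(3*(-3 + 3)) = 1036*(3*0) = 1036*0 = 0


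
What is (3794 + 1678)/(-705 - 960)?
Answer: -608/185 ≈ -3.2865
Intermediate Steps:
(3794 + 1678)/(-705 - 960) = 5472/(-1665) = 5472*(-1/1665) = -608/185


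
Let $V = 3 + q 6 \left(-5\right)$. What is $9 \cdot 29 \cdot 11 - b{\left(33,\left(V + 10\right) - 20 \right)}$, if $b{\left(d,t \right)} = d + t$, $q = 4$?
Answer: $2965$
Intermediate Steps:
$V = -117$ ($V = 3 + 4 \cdot 6 \left(-5\right) = 3 + 4 \left(-30\right) = 3 - 120 = -117$)
$9 \cdot 29 \cdot 11 - b{\left(33,\left(V + 10\right) - 20 \right)} = 9 \cdot 29 \cdot 11 - \left(33 + \left(\left(-117 + 10\right) - 20\right)\right) = 261 \cdot 11 - \left(33 - 127\right) = 2871 - \left(33 - 127\right) = 2871 - -94 = 2871 + 94 = 2965$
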